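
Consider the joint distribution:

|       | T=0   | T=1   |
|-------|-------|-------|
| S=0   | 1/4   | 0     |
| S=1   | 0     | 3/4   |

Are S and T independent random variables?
Marginal P(S) (row sums):
  P(S=0) = 1/4 + 0 = 1/4
  P(S=1) = 0 + 3/4 = 3/4
Marginal P(T) (column sums):
  P(T=0) = 1/4 + 0 = 1/4
  P(T=1) = 0 + 3/4 = 3/4

S and T are independent iff P(S=i,T=j) = P(S=i)·P(T=j) for every cell.
  P(S=0)·P(T=0) = 1/4 × 1/4 = 1/16, but P(S=0,T=0) = 1/4 ✗

No, S and T are not independent. Quantitatively, I(S;T) > 0:

H(S) = -[(1/4)·log₂(1/4) + (3/4)·log₂(3/4)]
  = 0.5000 + 0.3113
  = 0.8113 bits
H(T) = -[(1/4)·log₂(1/4) + (3/4)·log₂(3/4)]
  = 0.5000 + 0.3113
  = 0.8113 bits
H(S,T) = -[(1/4)·log₂(1/4) + (3/4)·log₂(3/4)]
  = 0.5000 + 0.3113
  = 0.8113 bits
I(S;T) = H(S) + H(T) - H(S,T) = 0.8113 + 0.8113 - 0.8113 = 0.8113 bits > 0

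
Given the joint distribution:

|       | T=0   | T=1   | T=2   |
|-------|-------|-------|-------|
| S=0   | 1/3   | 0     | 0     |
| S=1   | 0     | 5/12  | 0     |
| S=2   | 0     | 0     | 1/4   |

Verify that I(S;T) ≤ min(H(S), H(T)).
Marginal P(S) (row sums):
  P(S=0) = 1/3 + 0 + 0 = 1/3
  P(S=1) = 0 + 5/12 + 0 = 5/12
  P(S=2) = 0 + 0 + 1/4 = 1/4
Marginal P(T) (column sums):
  P(T=0) = 1/3 + 0 + 0 = 1/3
  P(T=1) = 0 + 5/12 + 0 = 5/12
  P(T=2) = 0 + 0 + 1/4 = 1/4

H(S) = -[(1/3)·log₂(1/3) + (5/12)·log₂(5/12) + (1/4)·log₂(1/4)]
  = 0.5283 + 0.5263 + 0.5000
  = 1.5546 bits
H(T) = -[(1/3)·log₂(1/3) + (5/12)·log₂(5/12) + (1/4)·log₂(1/4)]
  = 0.5283 + 0.5263 + 0.5000
  = 1.5546 bits
H(S,T) = -[(1/3)·log₂(1/3) + (5/12)·log₂(5/12) + (1/4)·log₂(1/4)]
  = 0.5283 + 0.5263 + 0.5000
  = 1.5546 bits

I(S;T) = H(S) + H(T) - H(S,T)
  = 1.5546 + 1.5546 - 1.5546
  = 1.5546 bits

min(H(S), H(T)) = min(1.5546, 1.5546) = 1.5546 bits
Since 1.5546 ≤ 1.5546, the bound is satisfied ✓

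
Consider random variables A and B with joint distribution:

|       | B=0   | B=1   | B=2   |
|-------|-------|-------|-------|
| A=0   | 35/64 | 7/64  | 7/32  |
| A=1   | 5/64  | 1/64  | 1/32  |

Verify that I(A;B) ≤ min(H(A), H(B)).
Marginal P(A) (row sums):
  P(A=0) = 35/64 + 7/64 + 7/32 = 7/8
  P(A=1) = 5/64 + 1/64 + 1/32 = 1/8
Marginal P(B) (column sums):
  P(B=0) = 35/64 + 5/64 = 5/8
  P(B=1) = 7/64 + 1/64 = 1/8
  P(B=2) = 7/32 + 1/32 = 1/4

H(A) = -[(7/8)·log₂(7/8) + (1/8)·log₂(1/8)]
  = 0.1686 + 0.3750
  = 0.5436 bits
H(B) = -[(5/8)·log₂(5/8) + (1/8)·log₂(1/8) + (1/4)·log₂(1/4)]
  = 0.4238 + 0.3750 + 0.5000
  = 1.2988 bits
H(A,B) = -[(35/64)·log₂(35/64) + (7/64)·log₂(7/64) + (7/32)·log₂(7/32) + (5/64)·log₂(5/64) + (1/64)·log₂(1/64) + (1/32)·log₂(1/32)]
  = 0.4762 + 0.3492 + 0.4796 + 0.2873 + 0.0938 + 0.1563
  = 1.8424 bits

I(A;B) = H(A) + H(B) - H(A,B)
  = 0.5436 + 1.2988 - 1.8424
  = 0.0000 bits

min(H(A), H(B)) = min(0.5436, 1.2988) = 0.5436 bits
Since 0.0000 ≤ 0.5436, the bound is satisfied ✓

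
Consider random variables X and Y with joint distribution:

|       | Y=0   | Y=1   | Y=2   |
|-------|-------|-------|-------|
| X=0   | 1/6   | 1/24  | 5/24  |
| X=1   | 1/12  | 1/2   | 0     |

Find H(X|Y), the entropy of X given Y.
Marginal P(Y) (column sums):
  P(Y=0) = 1/6 + 1/12 = 1/4
  P(Y=1) = 1/24 + 1/2 = 13/24
  P(Y=2) = 5/24 + 0 = 5/24

H(X|Y) = -Σ P(X,Y)·log₂ P(X|Y), where P(X|Y) = P(X,Y) / P(Y)
  (cells with P(X,Y) = 0 contribute 0)
  (X=0,Y=0): P(X|Y) = (1/6)/(1/4) = 2/3;  -(1/6)·log₂(2/3) = 0.0975
  (X=0,Y=1): P(X|Y) = (1/24)/(13/24) = 1/13;  -(1/24)·log₂(1/13) = 0.1542
  (X=0,Y=2): P(X|Y) = (5/24)/(5/24) = 1;  -(5/24)·log₂(1) = 0.0000
  (X=1,Y=0): P(X|Y) = (1/12)/(1/4) = 1/3;  -(1/12)·log₂(1/3) = 0.1321
  (X=1,Y=1): P(X|Y) = (1/2)/(13/24) = 12/13;  -(1/2)·log₂(12/13) = 0.0577
H(X|Y) = 0.0975 + 0.1542 + 0.0000 + 0.1321 + 0.0577
  = 0.4415 bits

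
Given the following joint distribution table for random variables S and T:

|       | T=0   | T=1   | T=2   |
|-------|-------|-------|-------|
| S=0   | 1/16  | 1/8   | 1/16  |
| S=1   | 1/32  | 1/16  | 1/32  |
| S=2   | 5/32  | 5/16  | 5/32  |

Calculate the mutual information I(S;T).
Marginal P(S) (row sums):
  P(S=0) = 1/16 + 1/8 + 1/16 = 1/4
  P(S=1) = 1/32 + 1/16 + 1/32 = 1/8
  P(S=2) = 5/32 + 5/16 + 5/32 = 5/8
Marginal P(T) (column sums):
  P(T=0) = 1/16 + 1/32 + 5/32 = 1/4
  P(T=1) = 1/8 + 1/16 + 5/16 = 1/2
  P(T=2) = 1/16 + 1/32 + 5/32 = 1/4

H(S) = -[(1/4)·log₂(1/4) + (1/8)·log₂(1/8) + (5/8)·log₂(5/8)]
  = 0.5000 + 0.3750 + 0.4238
  = 1.2988 bits
H(T) = -[(1/4)·log₂(1/4) + (1/2)·log₂(1/2) + (1/4)·log₂(1/4)]
  = 0.5000 + 0.5000 + 0.5000
  = 1.5000 bits
H(S,T) = -[(1/16)·log₂(1/16) + (1/8)·log₂(1/8) + (1/16)·log₂(1/16) + (1/32)·log₂(1/32) + (1/16)·log₂(1/16) + (1/32)·log₂(1/32) + (5/32)·log₂(5/32) + (5/16)·log₂(5/16) + (5/32)·log₂(5/32)]
  = 0.2500 + 0.3750 + 0.2500 + 0.1563 + 0.2500 + 0.1563 + 0.4184 + 0.5244 + 0.4184
  = 2.7988 bits

I(S;T) = H(S) + H(T) - H(S,T)
  = 1.2988 + 1.5000 - 2.7988
  = 0.0000 bits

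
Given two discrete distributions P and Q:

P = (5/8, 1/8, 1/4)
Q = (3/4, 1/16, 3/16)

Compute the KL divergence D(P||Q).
D(P||Q) = Σ P(i) log₂(P(i)/Q(i))
  i=0: (5/8) × log₂((5/8)/(3/4)) = (5/8) × log₂(5/6) = -0.1644
  i=1: (1/8) × log₂((1/8)/(1/16)) = (1/8) × log₂(2) = 0.1250
  i=2: (1/4) × log₂((1/4)/(3/16)) = (1/4) × log₂(4/3) = 0.1038
D(P||Q) = -0.1644 + 0.1250 + 0.1038
  = 0.0644 bits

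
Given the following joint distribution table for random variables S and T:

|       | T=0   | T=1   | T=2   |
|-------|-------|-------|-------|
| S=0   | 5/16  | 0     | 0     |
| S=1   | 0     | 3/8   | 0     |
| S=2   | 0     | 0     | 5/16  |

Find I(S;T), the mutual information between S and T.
Marginal P(S) (row sums):
  P(S=0) = 5/16 + 0 + 0 = 5/16
  P(S=1) = 0 + 3/8 + 0 = 3/8
  P(S=2) = 0 + 0 + 5/16 = 5/16
Marginal P(T) (column sums):
  P(T=0) = 5/16 + 0 + 0 = 5/16
  P(T=1) = 0 + 3/8 + 0 = 3/8
  P(T=2) = 0 + 0 + 5/16 = 5/16

H(S) = -[(5/16)·log₂(5/16) + (3/8)·log₂(3/8) + (5/16)·log₂(5/16)]
  = 0.5244 + 0.5306 + 0.5244
  = 1.5794 bits
H(T) = -[(5/16)·log₂(5/16) + (3/8)·log₂(3/8) + (5/16)·log₂(5/16)]
  = 0.5244 + 0.5306 + 0.5244
  = 1.5794 bits
H(S,T) = -[(5/16)·log₂(5/16) + (3/8)·log₂(3/8) + (5/16)·log₂(5/16)]
  = 0.5244 + 0.5306 + 0.5244
  = 1.5794 bits

I(S;T) = H(S) + H(T) - H(S,T)
  = 1.5794 + 1.5794 - 1.5794
  = 1.5794 bits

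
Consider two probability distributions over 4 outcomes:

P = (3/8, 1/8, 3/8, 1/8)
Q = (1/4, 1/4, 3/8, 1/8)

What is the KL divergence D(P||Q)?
D(P||Q) = Σ P(i) log₂(P(i)/Q(i))
  i=0: (3/8) × log₂((3/8)/(1/4)) = (3/8) × log₂(3/2) = 0.2194
  i=1: (1/8) × log₂((1/8)/(1/4)) = (1/8) × log₂(1/2) = -0.1250
  i=2: (3/8) × log₂((3/8)/(3/8)) = (3/8) × log₂(1) = 0.0000
  i=3: (1/8) × log₂((1/8)/(1/8)) = (1/8) × log₂(1) = 0.0000
D(P||Q) = 0.2194 - 0.1250 + 0.0000 + 0.0000
  = 0.0944 bits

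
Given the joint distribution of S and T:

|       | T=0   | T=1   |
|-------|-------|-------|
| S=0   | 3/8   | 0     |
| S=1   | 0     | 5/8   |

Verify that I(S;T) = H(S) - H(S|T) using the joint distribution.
Left side, from I(S;T) = H(S) + H(T) - H(S,T):
Marginal P(S) (row sums):
  P(S=0) = 3/8 + 0 = 3/8
  P(S=1) = 0 + 5/8 = 5/8
Marginal P(T) (column sums):
  P(T=0) = 3/8 + 0 = 3/8
  P(T=1) = 0 + 5/8 = 5/8

H(S) = -[(3/8)·log₂(3/8) + (5/8)·log₂(5/8)]
  = 0.5306 + 0.4238
  = 0.9544 bits
H(T) = -[(3/8)·log₂(3/8) + (5/8)·log₂(5/8)]
  = 0.5306 + 0.4238
  = 0.9544 bits
H(S,T) = -[(3/8)·log₂(3/8) + (5/8)·log₂(5/8)]
  = 0.5306 + 0.4238
  = 0.9544 bits

I(S;T) = H(S) + H(T) - H(S,T)
  = 0.9544 + 0.9544 - 0.9544
  = 0.9544 bits

Right side, with H(S|T) computed directly from the conditional probabilities:
H(S|T) = -Σ P(S,T)·log₂ P(S|T), where P(S|T) = P(S,T) / P(T)
  (cells with P(S,T) = 0 contribute 0)
  (S=0,T=0): P(S|T) = (3/8)/(3/8) = 1;  -(3/8)·log₂(1) = 0.0000
  (S=1,T=1): P(S|T) = (5/8)/(5/8) = 1;  -(5/8)·log₂(1) = 0.0000
H(S|T) = 0.0000 + 0.0000
  = 0.0000 bits
H(S) - H(S|T) = 0.9544 - 0.0000 = 0.9544 bits

Both sides equal 0.9544 bits, so I(S;T) = H(S) - H(S|T) ✓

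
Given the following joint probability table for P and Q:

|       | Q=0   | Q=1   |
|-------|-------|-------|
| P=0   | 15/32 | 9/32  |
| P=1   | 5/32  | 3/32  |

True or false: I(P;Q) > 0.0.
Marginal P(P) (row sums):
  P(P=0) = 15/32 + 9/32 = 3/4
  P(P=1) = 5/32 + 3/32 = 1/4
Marginal P(Q) (column sums):
  P(Q=0) = 15/32 + 5/32 = 5/8
  P(Q=1) = 9/32 + 3/32 = 3/8

H(P) = -[(3/4)·log₂(3/4) + (1/4)·log₂(1/4)]
  = 0.3113 + 0.5000
  = 0.8113 bits
H(Q) = -[(5/8)·log₂(5/8) + (3/8)·log₂(3/8)]
  = 0.4238 + 0.5306
  = 0.9544 bits
H(P,Q) = -[(15/32)·log₂(15/32) + (9/32)·log₂(9/32) + (5/32)·log₂(5/32) + (3/32)·log₂(3/32)]
  = 0.5124 + 0.5147 + 0.4184 + 0.3202
  = 1.7657 bits

I(P;Q) = H(P) + H(Q) - H(P,Q)
  = 0.8113 + 0.9544 - 1.7657
  = 0.0000 bits

False. I(P;Q) = 0.0000 bits, which is ≤ 0.0 bits.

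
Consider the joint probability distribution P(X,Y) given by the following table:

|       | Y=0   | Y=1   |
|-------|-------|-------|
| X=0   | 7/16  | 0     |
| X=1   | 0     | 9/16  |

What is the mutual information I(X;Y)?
Marginal P(X) (row sums):
  P(X=0) = 7/16 + 0 = 7/16
  P(X=1) = 0 + 9/16 = 9/16
Marginal P(Y) (column sums):
  P(Y=0) = 7/16 + 0 = 7/16
  P(Y=1) = 0 + 9/16 = 9/16

H(X) = -[(7/16)·log₂(7/16) + (9/16)·log₂(9/16)]
  = 0.5218 + 0.4669
  = 0.9887 bits
H(Y) = -[(7/16)·log₂(7/16) + (9/16)·log₂(9/16)]
  = 0.5218 + 0.4669
  = 0.9887 bits
H(X,Y) = -[(7/16)·log₂(7/16) + (9/16)·log₂(9/16)]
  = 0.5218 + 0.4669
  = 0.9887 bits

I(X;Y) = H(X) + H(Y) - H(X,Y)
  = 0.9887 + 0.9887 - 0.9887
  = 0.9887 bits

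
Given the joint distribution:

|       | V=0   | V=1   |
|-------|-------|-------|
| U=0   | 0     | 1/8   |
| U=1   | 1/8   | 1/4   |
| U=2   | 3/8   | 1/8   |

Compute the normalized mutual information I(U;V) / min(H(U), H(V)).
Marginal P(U) (row sums):
  P(U=0) = 0 + 1/8 = 1/8
  P(U=1) = 1/8 + 1/4 = 3/8
  P(U=2) = 3/8 + 1/8 = 1/2
Marginal P(V) (column sums):
  P(V=0) = 0 + 1/8 + 3/8 = 1/2
  P(V=1) = 1/8 + 1/4 + 1/8 = 1/2

H(U) = -[(1/8)·log₂(1/8) + (3/8)·log₂(3/8) + (1/2)·log₂(1/2)]
  = 0.3750 + 0.5306 + 0.5000
  = 1.4056 bits
H(V) = -[(1/2)·log₂(1/2) + (1/2)·log₂(1/2)]
  = 0.5000 + 0.5000
  = 1.0000 bits
H(U,V) = -[(1/8)·log₂(1/8) + (1/8)·log₂(1/8) + (1/4)·log₂(1/4) + (3/8)·log₂(3/8) + (1/8)·log₂(1/8)]
  = 0.3750 + 0.3750 + 0.5000 + 0.5306 + 0.3750
  = 2.1556 bits

I(U;V) = H(U) + H(V) - H(U,V)
  = 1.4056 + 1.0000 - 2.1556
  = 0.2500 bits

min(H(U), H(V)) = min(1.4056, 1.0000) = 1.0000 bits
Normalized MI = 0.2500 / 1.0000 = 0.2500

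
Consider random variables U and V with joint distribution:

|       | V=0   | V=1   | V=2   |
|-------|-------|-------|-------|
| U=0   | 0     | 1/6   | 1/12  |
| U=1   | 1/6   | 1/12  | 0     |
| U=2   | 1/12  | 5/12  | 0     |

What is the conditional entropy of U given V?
Marginal P(V) (column sums):
  P(V=0) = 0 + 1/6 + 1/12 = 1/4
  P(V=1) = 1/6 + 1/12 + 5/12 = 2/3
  P(V=2) = 1/12 + 0 + 0 = 1/12

H(U|V) = -Σ P(U,V)·log₂ P(U|V), where P(U|V) = P(U,V) / P(V)
  (cells with P(U,V) = 0 contribute 0)
  (U=0,V=1): P(U|V) = (1/6)/(2/3) = 1/4;  -(1/6)·log₂(1/4) = 0.3333
  (U=0,V=2): P(U|V) = (1/12)/(1/12) = 1;  -(1/12)·log₂(1) = 0.0000
  (U=1,V=0): P(U|V) = (1/6)/(1/4) = 2/3;  -(1/6)·log₂(2/3) = 0.0975
  (U=1,V=1): P(U|V) = (1/12)/(2/3) = 1/8;  -(1/12)·log₂(1/8) = 0.2500
  (U=2,V=0): P(U|V) = (1/12)/(1/4) = 1/3;  -(1/12)·log₂(1/3) = 0.1321
  (U=2,V=1): P(U|V) = (5/12)/(2/3) = 5/8;  -(5/12)·log₂(5/8) = 0.2825
H(U|V) = 0.3333 + 0.0000 + 0.0975 + 0.2500 + 0.1321 + 0.2825
  = 1.0954 bits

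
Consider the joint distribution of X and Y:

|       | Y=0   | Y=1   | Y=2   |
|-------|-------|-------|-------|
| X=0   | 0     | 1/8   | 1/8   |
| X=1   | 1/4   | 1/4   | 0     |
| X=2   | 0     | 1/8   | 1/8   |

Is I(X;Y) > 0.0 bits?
Marginal P(X) (row sums):
  P(X=0) = 0 + 1/8 + 1/8 = 1/4
  P(X=1) = 1/4 + 1/4 + 0 = 1/2
  P(X=2) = 0 + 1/8 + 1/8 = 1/4
Marginal P(Y) (column sums):
  P(Y=0) = 0 + 1/4 + 0 = 1/4
  P(Y=1) = 1/8 + 1/4 + 1/8 = 1/2
  P(Y=2) = 1/8 + 0 + 1/8 = 1/4

H(X) = -[(1/4)·log₂(1/4) + (1/2)·log₂(1/2) + (1/4)·log₂(1/4)]
  = 0.5000 + 0.5000 + 0.5000
  = 1.5000 bits
H(Y) = -[(1/4)·log₂(1/4) + (1/2)·log₂(1/2) + (1/4)·log₂(1/4)]
  = 0.5000 + 0.5000 + 0.5000
  = 1.5000 bits
H(X,Y) = -[(1/8)·log₂(1/8) + (1/8)·log₂(1/8) + (1/4)·log₂(1/4) + (1/4)·log₂(1/4) + (1/8)·log₂(1/8) + (1/8)·log₂(1/8)]
  = 0.3750 + 0.3750 + 0.5000 + 0.5000 + 0.3750 + 0.3750
  = 2.5000 bits

I(X;Y) = H(X) + H(Y) - H(X,Y)
  = 1.5000 + 1.5000 - 2.5000
  = 0.5000 bits

Yes. I(X;Y) = 0.5000 bits, which is > 0.0 bits.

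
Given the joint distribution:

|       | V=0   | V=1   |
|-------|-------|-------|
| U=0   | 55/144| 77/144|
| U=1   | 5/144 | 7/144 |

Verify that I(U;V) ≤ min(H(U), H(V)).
Marginal P(U) (row sums):
  P(U=0) = 55/144 + 77/144 = 11/12
  P(U=1) = 5/144 + 7/144 = 1/12
Marginal P(V) (column sums):
  P(V=0) = 55/144 + 5/144 = 5/12
  P(V=1) = 77/144 + 7/144 = 7/12

H(U) = -[(11/12)·log₂(11/12) + (1/12)·log₂(1/12)]
  = 0.1151 + 0.2987
  = 0.4138 bits
H(V) = -[(5/12)·log₂(5/12) + (7/12)·log₂(7/12)]
  = 0.5263 + 0.4536
  = 0.9799 bits
H(U,V) = -[(55/144)·log₂(55/144) + (77/144)·log₂(77/144) + (5/144)·log₂(5/144) + (7/144)·log₂(7/144)]
  = 0.5304 + 0.4829 + 0.1683 + 0.2121
  = 1.3937 bits

I(U;V) = H(U) + H(V) - H(U,V)
  = 0.4138 + 0.9799 - 1.3937
  = 0.0000 bits

min(H(U), H(V)) = min(0.4138, 0.9799) = 0.4138 bits
Since 0.0000 ≤ 0.4138, the bound is satisfied ✓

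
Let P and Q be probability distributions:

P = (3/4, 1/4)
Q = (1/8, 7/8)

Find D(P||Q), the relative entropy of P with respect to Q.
D(P||Q) = Σ P(i) log₂(P(i)/Q(i))
  i=0: (3/4) × log₂((3/4)/(1/8)) = (3/4) × log₂(6) = 1.9387
  i=1: (1/4) × log₂((1/4)/(7/8)) = (1/4) × log₂(2/7) = -0.4518
D(P||Q) = 1.9387 - 0.4518
  = 1.4869 bits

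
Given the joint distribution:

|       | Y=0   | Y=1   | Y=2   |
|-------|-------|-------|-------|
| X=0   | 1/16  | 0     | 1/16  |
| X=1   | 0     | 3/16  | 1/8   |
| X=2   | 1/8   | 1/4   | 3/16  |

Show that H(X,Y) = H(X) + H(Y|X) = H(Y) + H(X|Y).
Marginal P(X) (row sums):
  P(X=0) = 1/16 + 0 + 1/16 = 1/8
  P(X=1) = 0 + 3/16 + 1/8 = 5/16
  P(X=2) = 1/8 + 1/4 + 3/16 = 9/16
Marginal P(Y) (column sums):
  P(Y=0) = 1/16 + 0 + 1/8 = 3/16
  P(Y=1) = 0 + 3/16 + 1/4 = 7/16
  P(Y=2) = 1/16 + 1/8 + 3/16 = 3/8

Decomposition 1: H(X) + H(Y|X)
H(X) = -[(1/8)·log₂(1/8) + (5/16)·log₂(5/16) + (9/16)·log₂(9/16)]
  = 0.3750 + 0.5244 + 0.4669
  = 1.3663 bits
H(Y|X) = -Σ P(X,Y)·log₂ P(Y|X), where P(Y|X) = P(X,Y) / P(X)
  (cells with P(X,Y) = 0 contribute 0)
  (X=0,Y=0): P(Y|X) = (1/16)/(1/8) = 1/2;  -(1/16)·log₂(1/2) = 0.0625
  (X=0,Y=2): P(Y|X) = (1/16)/(1/8) = 1/2;  -(1/16)·log₂(1/2) = 0.0625
  (X=1,Y=1): P(Y|X) = (3/16)/(5/16) = 3/5;  -(3/16)·log₂(3/5) = 0.1382
  (X=1,Y=2): P(Y|X) = (1/8)/(5/16) = 2/5;  -(1/8)·log₂(2/5) = 0.1652
  (X=2,Y=0): P(Y|X) = (1/8)/(9/16) = 2/9;  -(1/8)·log₂(2/9) = 0.2712
  (X=2,Y=1): P(Y|X) = (1/4)/(9/16) = 4/9;  -(1/4)·log₂(4/9) = 0.2925
  (X=2,Y=2): P(Y|X) = (3/16)/(9/16) = 1/3;  -(3/16)·log₂(1/3) = 0.2972
H(Y|X) = 0.0625 + 0.0625 + 0.1382 + 0.1652 + 0.2712 + 0.2925 + 0.2972
  = 1.2893 bits
H(X) + H(Y|X) = 1.3663 + 1.2893 = 2.6556 bits

Decomposition 2: H(Y) + H(X|Y)
H(Y) = -[(3/16)·log₂(3/16) + (7/16)·log₂(7/16) + (3/8)·log₂(3/8)]
  = 0.4528 + 0.5218 + 0.5306
  = 1.5052 bits
H(X|Y) = -Σ P(X,Y)·log₂ P(X|Y), where P(X|Y) = P(X,Y) / P(Y)
  (cells with P(X,Y) = 0 contribute 0)
  (X=0,Y=0): P(X|Y) = (1/16)/(3/16) = 1/3;  -(1/16)·log₂(1/3) = 0.0991
  (X=0,Y=2): P(X|Y) = (1/16)/(3/8) = 1/6;  -(1/16)·log₂(1/6) = 0.1616
  (X=1,Y=1): P(X|Y) = (3/16)/(7/16) = 3/7;  -(3/16)·log₂(3/7) = 0.2292
  (X=1,Y=2): P(X|Y) = (1/8)/(3/8) = 1/3;  -(1/8)·log₂(1/3) = 0.1981
  (X=2,Y=0): P(X|Y) = (1/8)/(3/16) = 2/3;  -(1/8)·log₂(2/3) = 0.0731
  (X=2,Y=1): P(X|Y) = (1/4)/(7/16) = 4/7;  -(1/4)·log₂(4/7) = 0.2018
  (X=2,Y=2): P(X|Y) = (3/16)/(3/8) = 1/2;  -(3/16)·log₂(1/2) = 0.1875
H(X|Y) = 0.0991 + 0.1616 + 0.2292 + 0.1981 + 0.0731 + 0.2018 + 0.1875
  = 1.1504 bits
H(Y) + H(X|Y) = 1.5052 + 1.1504 = 2.6556 bits

Direct computation of the joint entropy:
H(X,Y) = -[(1/16)·log₂(1/16) + (1/16)·log₂(1/16) + (3/16)·log₂(3/16) + (1/8)·log₂(1/8) + (1/8)·log₂(1/8) + (1/4)·log₂(1/4) + (3/16)·log₂(3/16)]
  = 0.2500 + 0.2500 + 0.4528 + 0.3750 + 0.3750 + 0.5000 + 0.4528
  = 2.6556 bits

All three agree: H(X,Y) = 2.6556 bits ✓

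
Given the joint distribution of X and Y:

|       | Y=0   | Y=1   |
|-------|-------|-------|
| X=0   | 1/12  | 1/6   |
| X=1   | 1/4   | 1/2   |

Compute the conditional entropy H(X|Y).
Marginal P(Y) (column sums):
  P(Y=0) = 1/12 + 1/4 = 1/3
  P(Y=1) = 1/6 + 1/2 = 2/3

H(X|Y) = -Σ P(X,Y)·log₂ P(X|Y), where P(X|Y) = P(X,Y) / P(Y)
  (X=0,Y=0): P(X|Y) = (1/12)/(1/3) = 1/4;  -(1/12)·log₂(1/4) = 0.1667
  (X=0,Y=1): P(X|Y) = (1/6)/(2/3) = 1/4;  -(1/6)·log₂(1/4) = 0.3333
  (X=1,Y=0): P(X|Y) = (1/4)/(1/3) = 3/4;  -(1/4)·log₂(3/4) = 0.1038
  (X=1,Y=1): P(X|Y) = (1/2)/(2/3) = 3/4;  -(1/2)·log₂(3/4) = 0.2075
H(X|Y) = 0.1667 + 0.3333 + 0.1038 + 0.2075
  = 0.8113 bits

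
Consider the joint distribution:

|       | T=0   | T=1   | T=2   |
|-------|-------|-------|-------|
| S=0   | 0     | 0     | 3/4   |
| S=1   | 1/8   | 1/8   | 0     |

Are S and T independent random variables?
Marginal P(S) (row sums):
  P(S=0) = 0 + 0 + 3/4 = 3/4
  P(S=1) = 1/8 + 1/8 + 0 = 1/4
Marginal P(T) (column sums):
  P(T=0) = 0 + 1/8 = 1/8
  P(T=1) = 0 + 1/8 = 1/8
  P(T=2) = 3/4 + 0 = 3/4

S and T are independent iff P(S=i,T=j) = P(S=i)·P(T=j) for every cell.
  P(S=0)·P(T=0) = 3/4 × 1/8 = 3/32, but P(S=0,T=0) = 0 ✗

No, S and T are not independent. Quantitatively, I(S;T) > 0:

H(S) = -[(3/4)·log₂(3/4) + (1/4)·log₂(1/4)]
  = 0.3113 + 0.5000
  = 0.8113 bits
H(T) = -[(1/8)·log₂(1/8) + (1/8)·log₂(1/8) + (3/4)·log₂(3/4)]
  = 0.3750 + 0.3750 + 0.3113
  = 1.0613 bits
H(S,T) = -[(3/4)·log₂(3/4) + (1/8)·log₂(1/8) + (1/8)·log₂(1/8)]
  = 0.3113 + 0.3750 + 0.3750
  = 1.0613 bits
I(S;T) = H(S) + H(T) - H(S,T) = 0.8113 + 1.0613 - 1.0613 = 0.8113 bits > 0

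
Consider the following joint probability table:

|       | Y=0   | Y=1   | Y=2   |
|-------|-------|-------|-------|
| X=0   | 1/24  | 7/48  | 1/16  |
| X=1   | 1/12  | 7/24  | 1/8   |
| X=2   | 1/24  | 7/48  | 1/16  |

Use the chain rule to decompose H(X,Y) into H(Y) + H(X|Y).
By the chain rule: H(X,Y) = H(Y) + H(X|Y)

Marginal P(Y) (column sums):
  P(Y=0) = 1/24 + 1/12 + 1/24 = 1/6
  P(Y=1) = 7/48 + 7/24 + 7/48 = 7/12
  P(Y=2) = 1/16 + 1/8 + 1/16 = 1/4
H(Y) = -[(1/6)·log₂(1/6) + (7/12)·log₂(7/12) + (1/4)·log₂(1/4)]
  = 0.4308 + 0.4536 + 0.5000
  = 1.3844 bits
H(X|Y) = -Σ P(X,Y)·log₂ P(X|Y), where P(X|Y) = P(X,Y) / P(Y)
  (X=0,Y=0): P(X|Y) = (1/24)/(1/6) = 1/4;  -(1/24)·log₂(1/4) = 0.0833
  (X=0,Y=1): P(X|Y) = (7/48)/(7/12) = 1/4;  -(7/48)·log₂(1/4) = 0.2917
  (X=0,Y=2): P(X|Y) = (1/16)/(1/4) = 1/4;  -(1/16)·log₂(1/4) = 0.1250
  (X=1,Y=0): P(X|Y) = (1/12)/(1/6) = 1/2;  -(1/12)·log₂(1/2) = 0.0833
  (X=1,Y=1): P(X|Y) = (7/24)/(7/12) = 1/2;  -(7/24)·log₂(1/2) = 0.2917
  (X=1,Y=2): P(X|Y) = (1/8)/(1/4) = 1/2;  -(1/8)·log₂(1/2) = 0.1250
  (X=2,Y=0): P(X|Y) = (1/24)/(1/6) = 1/4;  -(1/24)·log₂(1/4) = 0.0833
  (X=2,Y=1): P(X|Y) = (7/48)/(7/12) = 1/4;  -(7/48)·log₂(1/4) = 0.2917
  (X=2,Y=2): P(X|Y) = (1/16)/(1/4) = 1/4;  -(1/16)·log₂(1/4) = 0.1250
H(X|Y) = 0.0833 + 0.2917 + 0.1250 + 0.0833 + 0.2917 + 0.1250 + 0.0833 + 0.2917 + 0.1250
  = 1.5000 bits

H(X,Y) = H(Y) + H(X|Y) = 1.3844 + 1.5000 = 2.8844 bits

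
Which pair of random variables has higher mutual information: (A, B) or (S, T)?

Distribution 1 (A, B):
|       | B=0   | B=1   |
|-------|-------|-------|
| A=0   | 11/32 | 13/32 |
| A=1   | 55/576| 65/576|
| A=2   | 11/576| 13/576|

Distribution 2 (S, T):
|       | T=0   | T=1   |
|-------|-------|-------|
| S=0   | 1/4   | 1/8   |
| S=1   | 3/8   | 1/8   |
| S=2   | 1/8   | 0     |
Distribution 1 (A, B):
Marginal P(A) (row sums):
  P(A=0) = 11/32 + 13/32 = 3/4
  P(A=1) = 55/576 + 65/576 = 5/24
  P(A=2) = 11/576 + 13/576 = 1/24
Marginal P(B) (column sums):
  P(B=0) = 11/32 + 55/576 + 11/576 = 11/24
  P(B=1) = 13/32 + 65/576 + 13/576 = 13/24

H(A) = -[(3/4)·log₂(3/4) + (5/24)·log₂(5/24) + (1/24)·log₂(1/24)]
  = 0.3113 + 0.4715 + 0.1910
  = 0.9738 bits
H(B) = -[(11/24)·log₂(11/24) + (13/24)·log₂(13/24)]
  = 0.5159 + 0.4791
  = 0.9950 bits
H(A,B) = -[(11/32)·log₂(11/32) + (13/32)·log₂(13/32) + (55/576)·log₂(55/576) + (65/576)·log₂(65/576) + (11/576)·log₂(11/576) + (13/576)·log₂(13/576)]
  = 0.5296 + 0.5279 + 0.3236 + 0.3552 + 0.1091 + 0.1234
  = 1.9688 bits

I(A;B) = H(A) + H(B) - H(A,B)
  = 0.9738 + 0.9950 - 1.9688
  = 0.0000 bits

Distribution 2 (S, T):
Marginal P(S) (row sums):
  P(S=0) = 1/4 + 1/8 = 3/8
  P(S=1) = 3/8 + 1/8 = 1/2
  P(S=2) = 1/8 + 0 = 1/8
Marginal P(T) (column sums):
  P(T=0) = 1/4 + 3/8 + 1/8 = 3/4
  P(T=1) = 1/8 + 1/8 + 0 = 1/4

H(S) = -[(3/8)·log₂(3/8) + (1/2)·log₂(1/2) + (1/8)·log₂(1/8)]
  = 0.5306 + 0.5000 + 0.3750
  = 1.4056 bits
H(T) = -[(3/4)·log₂(3/4) + (1/4)·log₂(1/4)]
  = 0.3113 + 0.5000
  = 0.8113 bits
H(S,T) = -[(1/4)·log₂(1/4) + (1/8)·log₂(1/8) + (3/8)·log₂(3/8) + (1/8)·log₂(1/8) + (1/8)·log₂(1/8)]
  = 0.5000 + 0.3750 + 0.5306 + 0.3750 + 0.3750
  = 2.1556 bits

I(S;T) = H(S) + H(T) - H(S,T)
  = 1.4056 + 0.8113 - 2.1556
  = 0.0613 bits

I(S;T) = 0.0613 bits > I(A;B) = 0.0000 bits, so (S, T) has the higher mutual information (stronger dependence).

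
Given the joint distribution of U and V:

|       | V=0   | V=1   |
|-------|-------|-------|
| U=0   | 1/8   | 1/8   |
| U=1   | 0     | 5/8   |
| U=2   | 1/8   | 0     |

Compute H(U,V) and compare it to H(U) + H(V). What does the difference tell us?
Marginal P(U) (row sums):
  P(U=0) = 1/8 + 1/8 = 1/4
  P(U=1) = 0 + 5/8 = 5/8
  P(U=2) = 1/8 + 0 = 1/8
Marginal P(V) (column sums):
  P(V=0) = 1/8 + 0 + 1/8 = 1/4
  P(V=1) = 1/8 + 5/8 + 0 = 3/4

H(U,V) = -[(1/8)·log₂(1/8) + (1/8)·log₂(1/8) + (5/8)·log₂(5/8) + (1/8)·log₂(1/8)]
  = 0.3750 + 0.3750 + 0.4238 + 0.3750
  = 1.5488 bits
H(U) = -[(1/4)·log₂(1/4) + (5/8)·log₂(5/8) + (1/8)·log₂(1/8)]
  = 0.5000 + 0.4238 + 0.3750
  = 1.2988 bits
H(V) = -[(1/4)·log₂(1/4) + (3/4)·log₂(3/4)]
  = 0.5000 + 0.3113
  = 0.8113 bits

H(U) + H(V) = 1.2988 + 0.8113 = 2.1101 bits
Difference: H(U) + H(V) - H(U,V) = 2.1101 - 1.5488 = 0.5613 bits = I(U;V)

The difference is the mutual information; it is positive here, so U and V are dependent (knowing one reduces uncertainty about the other by 0.5613 bits).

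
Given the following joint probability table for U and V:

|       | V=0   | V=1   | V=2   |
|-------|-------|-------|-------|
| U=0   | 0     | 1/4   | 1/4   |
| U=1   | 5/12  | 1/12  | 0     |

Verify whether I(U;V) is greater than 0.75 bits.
Marginal P(U) (row sums):
  P(U=0) = 0 + 1/4 + 1/4 = 1/2
  P(U=1) = 5/12 + 1/12 + 0 = 1/2
Marginal P(V) (column sums):
  P(V=0) = 0 + 5/12 = 5/12
  P(V=1) = 1/4 + 1/12 = 1/3
  P(V=2) = 1/4 + 0 = 1/4

H(U) = -[(1/2)·log₂(1/2) + (1/2)·log₂(1/2)]
  = 0.5000 + 0.5000
  = 1.0000 bits
H(V) = -[(5/12)·log₂(5/12) + (1/3)·log₂(1/3) + (1/4)·log₂(1/4)]
  = 0.5263 + 0.5283 + 0.5000
  = 1.5546 bits
H(U,V) = -[(1/4)·log₂(1/4) + (1/4)·log₂(1/4) + (5/12)·log₂(5/12) + (1/12)·log₂(1/12)]
  = 0.5000 + 0.5000 + 0.5263 + 0.2987
  = 1.8250 bits

I(U;V) = H(U) + H(V) - H(U,V)
  = 1.0000 + 1.5546 - 1.8250
  = 0.7296 bits

No. I(U;V) = 0.7296 bits, which is ≤ 0.75 bits.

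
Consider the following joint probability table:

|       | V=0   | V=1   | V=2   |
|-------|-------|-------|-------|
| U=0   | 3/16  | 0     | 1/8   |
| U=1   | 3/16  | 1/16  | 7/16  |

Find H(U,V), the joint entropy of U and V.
H(U,V) = -Σ P(U,V) log₂ P(U,V), summed over the non-zero cells:
H(U,V) = -[(3/16)·log₂(3/16) + (1/8)·log₂(1/8) + (3/16)·log₂(3/16) + (1/16)·log₂(1/16) + (7/16)·log₂(7/16)]
  = 0.4528 + 0.3750 + 0.4528 + 0.2500 + 0.5218
  = 2.0524 bits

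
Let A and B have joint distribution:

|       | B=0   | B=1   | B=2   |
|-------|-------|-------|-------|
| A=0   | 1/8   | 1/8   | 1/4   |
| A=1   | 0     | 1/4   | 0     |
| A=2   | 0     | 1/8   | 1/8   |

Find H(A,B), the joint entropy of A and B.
H(A,B) = -Σ P(A,B) log₂ P(A,B), summed over the non-zero cells:
H(A,B) = -[(1/8)·log₂(1/8) + (1/8)·log₂(1/8) + (1/4)·log₂(1/4) + (1/4)·log₂(1/4) + (1/8)·log₂(1/8) + (1/8)·log₂(1/8)]
  = 0.3750 + 0.3750 + 0.5000 + 0.5000 + 0.3750 + 0.3750
  = 2.5000 bits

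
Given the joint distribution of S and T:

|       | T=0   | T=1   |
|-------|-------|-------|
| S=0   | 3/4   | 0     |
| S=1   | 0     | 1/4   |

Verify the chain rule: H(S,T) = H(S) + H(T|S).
Left side:
H(S,T) = -[(3/4)·log₂(3/4) + (1/4)·log₂(1/4)]
  = 0.3113 + 0.5000
  = 0.8113 bits

Right side:
Marginal P(S) (row sums):
  P(S=0) = 3/4 + 0 = 3/4
  P(S=1) = 0 + 1/4 = 1/4
H(S) = -[(3/4)·log₂(3/4) + (1/4)·log₂(1/4)]
  = 0.3113 + 0.5000
  = 0.8113 bits
H(T|S) = -Σ P(S,T)·log₂ P(T|S), where P(T|S) = P(S,T) / P(S)
  (cells with P(S,T) = 0 contribute 0)
  (S=0,T=0): P(T|S) = (3/4)/(3/4) = 1;  -(3/4)·log₂(1) = 0.0000
  (S=1,T=1): P(T|S) = (1/4)/(1/4) = 1;  -(1/4)·log₂(1) = 0.0000
H(T|S) = 0.0000 + 0.0000
  = 0.0000 bits
H(S) + H(T|S) = 0.8113 + 0.0000 = 0.8113 bits

Both sides equal 0.8113 bits, so the chain rule holds ✓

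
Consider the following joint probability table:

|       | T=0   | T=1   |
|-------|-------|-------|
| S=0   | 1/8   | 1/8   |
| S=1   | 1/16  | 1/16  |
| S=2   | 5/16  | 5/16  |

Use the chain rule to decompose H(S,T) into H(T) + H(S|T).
By the chain rule: H(S,T) = H(T) + H(S|T)

Marginal P(T) (column sums):
  P(T=0) = 1/8 + 1/16 + 5/16 = 1/2
  P(T=1) = 1/8 + 1/16 + 5/16 = 1/2
H(T) = -[(1/2)·log₂(1/2) + (1/2)·log₂(1/2)]
  = 0.5000 + 0.5000
  = 1.0000 bits
H(S|T) = -Σ P(S,T)·log₂ P(S|T), where P(S|T) = P(S,T) / P(T)
  (S=0,T=0): P(S|T) = (1/8)/(1/2) = 1/4;  -(1/8)·log₂(1/4) = 0.2500
  (S=0,T=1): P(S|T) = (1/8)/(1/2) = 1/4;  -(1/8)·log₂(1/4) = 0.2500
  (S=1,T=0): P(S|T) = (1/16)/(1/2) = 1/8;  -(1/16)·log₂(1/8) = 0.1875
  (S=1,T=1): P(S|T) = (1/16)/(1/2) = 1/8;  -(1/16)·log₂(1/8) = 0.1875
  (S=2,T=0): P(S|T) = (5/16)/(1/2) = 5/8;  -(5/16)·log₂(5/8) = 0.2119
  (S=2,T=1): P(S|T) = (5/16)/(1/2) = 5/8;  -(5/16)·log₂(5/8) = 0.2119
H(S|T) = 0.2500 + 0.2500 + 0.1875 + 0.1875 + 0.2119 + 0.2119
  = 1.2988 bits

H(S,T) = H(T) + H(S|T) = 1.0000 + 1.2988 = 2.2988 bits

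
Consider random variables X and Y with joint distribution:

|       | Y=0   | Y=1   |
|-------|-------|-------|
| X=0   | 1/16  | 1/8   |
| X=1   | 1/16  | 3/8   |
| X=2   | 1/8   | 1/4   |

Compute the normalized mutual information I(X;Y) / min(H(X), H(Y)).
Marginal P(X) (row sums):
  P(X=0) = 1/16 + 1/8 = 3/16
  P(X=1) = 1/16 + 3/8 = 7/16
  P(X=2) = 1/8 + 1/4 = 3/8
Marginal P(Y) (column sums):
  P(Y=0) = 1/16 + 1/16 + 1/8 = 1/4
  P(Y=1) = 1/8 + 3/8 + 1/4 = 3/4

H(X) = -[(3/16)·log₂(3/16) + (7/16)·log₂(7/16) + (3/8)·log₂(3/8)]
  = 0.4528 + 0.5218 + 0.5306
  = 1.5052 bits
H(Y) = -[(1/4)·log₂(1/4) + (3/4)·log₂(3/4)]
  = 0.5000 + 0.3113
  = 0.8113 bits
H(X,Y) = -[(1/16)·log₂(1/16) + (1/8)·log₂(1/8) + (1/16)·log₂(1/16) + (3/8)·log₂(3/8) + (1/8)·log₂(1/8) + (1/4)·log₂(1/4)]
  = 0.2500 + 0.3750 + 0.2500 + 0.5306 + 0.3750 + 0.5000
  = 2.2806 bits

I(X;Y) = H(X) + H(Y) - H(X,Y)
  = 1.5052 + 0.8113 - 2.2806
  = 0.0359 bits

min(H(X), H(Y)) = min(1.5052, 0.8113) = 0.8113 bits
Normalized MI = 0.0359 / 0.8113 = 0.0442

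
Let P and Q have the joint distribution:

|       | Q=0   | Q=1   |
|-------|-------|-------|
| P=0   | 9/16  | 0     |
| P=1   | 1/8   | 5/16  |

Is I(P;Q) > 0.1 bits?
Marginal P(P) (row sums):
  P(P=0) = 9/16 + 0 = 9/16
  P(P=1) = 1/8 + 5/16 = 7/16
Marginal P(Q) (column sums):
  P(Q=0) = 9/16 + 1/8 = 11/16
  P(Q=1) = 0 + 5/16 = 5/16

H(P) = -[(9/16)·log₂(9/16) + (7/16)·log₂(7/16)]
  = 0.4669 + 0.5218
  = 0.9887 bits
H(Q) = -[(11/16)·log₂(11/16) + (5/16)·log₂(5/16)]
  = 0.3716 + 0.5244
  = 0.8960 bits
H(P,Q) = -[(9/16)·log₂(9/16) + (1/8)·log₂(1/8) + (5/16)·log₂(5/16)]
  = 0.4669 + 0.3750 + 0.5244
  = 1.3663 bits

I(P;Q) = H(P) + H(Q) - H(P,Q)
  = 0.9887 + 0.8960 - 1.3663
  = 0.5184 bits

Yes. I(P;Q) = 0.5184 bits, which is > 0.1 bits.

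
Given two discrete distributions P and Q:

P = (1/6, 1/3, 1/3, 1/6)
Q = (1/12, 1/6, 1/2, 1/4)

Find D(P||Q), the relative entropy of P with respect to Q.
D(P||Q) = Σ P(i) log₂(P(i)/Q(i))
  i=0: (1/6) × log₂((1/6)/(1/12)) = (1/6) × log₂(2) = 0.1667
  i=1: (1/3) × log₂((1/3)/(1/6)) = (1/3) × log₂(2) = 0.3333
  i=2: (1/3) × log₂((1/3)/(1/2)) = (1/3) × log₂(2/3) = -0.1950
  i=3: (1/6) × log₂((1/6)/(1/4)) = (1/6) × log₂(2/3) = -0.0975
D(P||Q) = 0.1667 + 0.3333 - 0.1950 - 0.0975
  = 0.2075 bits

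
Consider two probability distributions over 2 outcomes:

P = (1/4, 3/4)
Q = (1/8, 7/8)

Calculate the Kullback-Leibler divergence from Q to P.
D(P||Q) = Σ P(i) log₂(P(i)/Q(i))
  i=0: (1/4) × log₂((1/4)/(1/8)) = (1/4) × log₂(2) = 0.2500
  i=1: (3/4) × log₂((3/4)/(7/8)) = (3/4) × log₂(6/7) = -0.1668
D(P||Q) = 0.2500 - 0.1668
  = 0.0832 bits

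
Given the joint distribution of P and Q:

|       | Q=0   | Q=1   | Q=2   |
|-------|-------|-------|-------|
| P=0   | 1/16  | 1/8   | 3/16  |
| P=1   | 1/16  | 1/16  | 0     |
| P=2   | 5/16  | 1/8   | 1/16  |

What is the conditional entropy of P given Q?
Marginal P(Q) (column sums):
  P(Q=0) = 1/16 + 1/16 + 5/16 = 7/16
  P(Q=1) = 1/8 + 1/16 + 1/8 = 5/16
  P(Q=2) = 3/16 + 0 + 1/16 = 1/4

H(P|Q) = -Σ P(P,Q)·log₂ P(P|Q), where P(P|Q) = P(P,Q) / P(Q)
  (cells with P(P,Q) = 0 contribute 0)
  (P=0,Q=0): P(P|Q) = (1/16)/(7/16) = 1/7;  -(1/16)·log₂(1/7) = 0.1755
  (P=0,Q=1): P(P|Q) = (1/8)/(5/16) = 2/5;  -(1/8)·log₂(2/5) = 0.1652
  (P=0,Q=2): P(P|Q) = (3/16)/(1/4) = 3/4;  -(3/16)·log₂(3/4) = 0.0778
  (P=1,Q=0): P(P|Q) = (1/16)/(7/16) = 1/7;  -(1/16)·log₂(1/7) = 0.1755
  (P=1,Q=1): P(P|Q) = (1/16)/(5/16) = 1/5;  -(1/16)·log₂(1/5) = 0.1451
  (P=2,Q=0): P(P|Q) = (5/16)/(7/16) = 5/7;  -(5/16)·log₂(5/7) = 0.1517
  (P=2,Q=1): P(P|Q) = (1/8)/(5/16) = 2/5;  -(1/8)·log₂(2/5) = 0.1652
  (P=2,Q=2): P(P|Q) = (1/16)/(1/4) = 1/4;  -(1/16)·log₂(1/4) = 0.1250
H(P|Q) = 0.1755 + 0.1652 + 0.0778 + 0.1755 + 0.1451 + 0.1517 + 0.1652 + 0.1250
  = 1.1810 bits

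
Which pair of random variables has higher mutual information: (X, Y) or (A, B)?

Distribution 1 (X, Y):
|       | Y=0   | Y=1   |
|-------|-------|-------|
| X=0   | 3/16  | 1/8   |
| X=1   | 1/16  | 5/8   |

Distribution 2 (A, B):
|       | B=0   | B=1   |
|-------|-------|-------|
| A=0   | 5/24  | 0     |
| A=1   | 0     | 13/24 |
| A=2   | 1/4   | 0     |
Distribution 1 (X, Y):
Marginal P(X) (row sums):
  P(X=0) = 3/16 + 1/8 = 5/16
  P(X=1) = 1/16 + 5/8 = 11/16
Marginal P(Y) (column sums):
  P(Y=0) = 3/16 + 1/16 = 1/4
  P(Y=1) = 1/8 + 5/8 = 3/4

H(X) = -[(5/16)·log₂(5/16) + (11/16)·log₂(11/16)]
  = 0.5244 + 0.3716
  = 0.8960 bits
H(Y) = -[(1/4)·log₂(1/4) + (3/4)·log₂(3/4)]
  = 0.5000 + 0.3113
  = 0.8113 bits
H(X,Y) = -[(3/16)·log₂(3/16) + (1/8)·log₂(1/8) + (1/16)·log₂(1/16) + (5/8)·log₂(5/8)]
  = 0.4528 + 0.3750 + 0.2500 + 0.4238
  = 1.5016 bits

I(X;Y) = H(X) + H(Y) - H(X,Y)
  = 0.8960 + 0.8113 - 1.5016
  = 0.2057 bits

Distribution 2 (A, B):
Marginal P(A) (row sums):
  P(A=0) = 5/24 + 0 = 5/24
  P(A=1) = 0 + 13/24 = 13/24
  P(A=2) = 1/4 + 0 = 1/4
Marginal P(B) (column sums):
  P(B=0) = 5/24 + 0 + 1/4 = 11/24
  P(B=1) = 0 + 13/24 + 0 = 13/24

H(A) = -[(5/24)·log₂(5/24) + (13/24)·log₂(13/24) + (1/4)·log₂(1/4)]
  = 0.4715 + 0.4791 + 0.5000
  = 1.4506 bits
H(B) = -[(11/24)·log₂(11/24) + (13/24)·log₂(13/24)]
  = 0.5159 + 0.4791
  = 0.9950 bits
H(A,B) = -[(5/24)·log₂(5/24) + (13/24)·log₂(13/24) + (1/4)·log₂(1/4)]
  = 0.4715 + 0.4791 + 0.5000
  = 1.4506 bits

I(A;B) = H(A) + H(B) - H(A,B)
  = 1.4506 + 0.9950 - 1.4506
  = 0.9950 bits

I(A;B) = 0.9950 bits > I(X;Y) = 0.2057 bits, so (A, B) has the higher mutual information (stronger dependence).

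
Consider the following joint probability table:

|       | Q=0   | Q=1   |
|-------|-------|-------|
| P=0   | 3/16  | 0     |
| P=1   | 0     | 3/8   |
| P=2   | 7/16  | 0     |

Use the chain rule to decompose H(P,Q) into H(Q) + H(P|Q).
By the chain rule: H(P,Q) = H(Q) + H(P|Q)

Marginal P(Q) (column sums):
  P(Q=0) = 3/16 + 0 + 7/16 = 5/8
  P(Q=1) = 0 + 3/8 + 0 = 3/8
H(Q) = -[(5/8)·log₂(5/8) + (3/8)·log₂(3/8)]
  = 0.4238 + 0.5306
  = 0.9544 bits
H(P|Q) = -Σ P(P,Q)·log₂ P(P|Q), where P(P|Q) = P(P,Q) / P(Q)
  (cells with P(P,Q) = 0 contribute 0)
  (P=0,Q=0): P(P|Q) = (3/16)/(5/8) = 3/10;  -(3/16)·log₂(3/10) = 0.3257
  (P=1,Q=1): P(P|Q) = (3/8)/(3/8) = 1;  -(3/8)·log₂(1) = 0.0000
  (P=2,Q=0): P(P|Q) = (7/16)/(5/8) = 7/10;  -(7/16)·log₂(7/10) = 0.2251
H(P|Q) = 0.3257 + 0.0000 + 0.2251
  = 0.5508 bits

H(P,Q) = H(Q) + H(P|Q) = 0.9544 + 0.5508 = 1.5052 bits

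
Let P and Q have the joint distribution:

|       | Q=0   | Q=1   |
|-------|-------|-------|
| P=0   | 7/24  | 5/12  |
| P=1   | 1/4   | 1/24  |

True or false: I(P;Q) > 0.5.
Marginal P(P) (row sums):
  P(P=0) = 7/24 + 5/12 = 17/24
  P(P=1) = 1/4 + 1/24 = 7/24
Marginal P(Q) (column sums):
  P(Q=0) = 7/24 + 1/4 = 13/24
  P(Q=1) = 5/12 + 1/24 = 11/24

H(P) = -[(17/24)·log₂(17/24) + (7/24)·log₂(7/24)]
  = 0.3524 + 0.5185
  = 0.8709 bits
H(Q) = -[(13/24)·log₂(13/24) + (11/24)·log₂(11/24)]
  = 0.4791 + 0.5159
  = 0.9950 bits
H(P,Q) = -[(7/24)·log₂(7/24) + (5/12)·log₂(5/12) + (1/4)·log₂(1/4) + (1/24)·log₂(1/24)]
  = 0.5185 + 0.5263 + 0.5000 + 0.1910
  = 1.7358 bits

I(P;Q) = H(P) + H(Q) - H(P,Q)
  = 0.8709 + 0.9950 - 1.7358
  = 0.1301 bits

False. I(P;Q) = 0.1301 bits, which is ≤ 0.5 bits.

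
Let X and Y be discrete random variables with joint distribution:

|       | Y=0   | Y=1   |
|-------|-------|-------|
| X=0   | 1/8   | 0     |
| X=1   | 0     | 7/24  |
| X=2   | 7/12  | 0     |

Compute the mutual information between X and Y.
Marginal P(X) (row sums):
  P(X=0) = 1/8 + 0 = 1/8
  P(X=1) = 0 + 7/24 = 7/24
  P(X=2) = 7/12 + 0 = 7/12
Marginal P(Y) (column sums):
  P(Y=0) = 1/8 + 0 + 7/12 = 17/24
  P(Y=1) = 0 + 7/24 + 0 = 7/24

H(X) = -[(1/8)·log₂(1/8) + (7/24)·log₂(7/24) + (7/12)·log₂(7/12)]
  = 0.3750 + 0.5185 + 0.4536
  = 1.3471 bits
H(Y) = -[(17/24)·log₂(17/24) + (7/24)·log₂(7/24)]
  = 0.3524 + 0.5185
  = 0.8709 bits
H(X,Y) = -[(1/8)·log₂(1/8) + (7/24)·log₂(7/24) + (7/12)·log₂(7/12)]
  = 0.3750 + 0.5185 + 0.4536
  = 1.3471 bits

I(X;Y) = H(X) + H(Y) - H(X,Y)
  = 1.3471 + 0.8709 - 1.3471
  = 0.8709 bits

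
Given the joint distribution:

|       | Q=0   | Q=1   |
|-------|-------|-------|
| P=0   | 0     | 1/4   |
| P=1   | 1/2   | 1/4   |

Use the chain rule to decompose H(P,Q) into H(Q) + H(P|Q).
By the chain rule: H(P,Q) = H(Q) + H(P|Q)

Marginal P(Q) (column sums):
  P(Q=0) = 0 + 1/2 = 1/2
  P(Q=1) = 1/4 + 1/4 = 1/2
H(Q) = -[(1/2)·log₂(1/2) + (1/2)·log₂(1/2)]
  = 0.5000 + 0.5000
  = 1.0000 bits
H(P|Q) = -Σ P(P,Q)·log₂ P(P|Q), where P(P|Q) = P(P,Q) / P(Q)
  (cells with P(P,Q) = 0 contribute 0)
  (P=0,Q=1): P(P|Q) = (1/4)/(1/2) = 1/2;  -(1/4)·log₂(1/2) = 0.2500
  (P=1,Q=0): P(P|Q) = (1/2)/(1/2) = 1;  -(1/2)·log₂(1) = 0.0000
  (P=1,Q=1): P(P|Q) = (1/4)/(1/2) = 1/2;  -(1/4)·log₂(1/2) = 0.2500
H(P|Q) = 0.2500 + 0.0000 + 0.2500
  = 0.5000 bits

H(P,Q) = H(Q) + H(P|Q) = 1.0000 + 0.5000 = 1.5000 bits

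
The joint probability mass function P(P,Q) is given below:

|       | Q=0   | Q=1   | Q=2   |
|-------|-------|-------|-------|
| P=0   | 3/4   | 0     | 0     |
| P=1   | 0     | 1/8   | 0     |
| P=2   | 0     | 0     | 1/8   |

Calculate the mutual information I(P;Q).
Marginal P(P) (row sums):
  P(P=0) = 3/4 + 0 + 0 = 3/4
  P(P=1) = 0 + 1/8 + 0 = 1/8
  P(P=2) = 0 + 0 + 1/8 = 1/8
Marginal P(Q) (column sums):
  P(Q=0) = 3/4 + 0 + 0 = 3/4
  P(Q=1) = 0 + 1/8 + 0 = 1/8
  P(Q=2) = 0 + 0 + 1/8 = 1/8

H(P) = -[(3/4)·log₂(3/4) + (1/8)·log₂(1/8) + (1/8)·log₂(1/8)]
  = 0.3113 + 0.3750 + 0.3750
  = 1.0613 bits
H(Q) = -[(3/4)·log₂(3/4) + (1/8)·log₂(1/8) + (1/8)·log₂(1/8)]
  = 0.3113 + 0.3750 + 0.3750
  = 1.0613 bits
H(P,Q) = -[(3/4)·log₂(3/4) + (1/8)·log₂(1/8) + (1/8)·log₂(1/8)]
  = 0.3113 + 0.3750 + 0.3750
  = 1.0613 bits

I(P;Q) = H(P) + H(Q) - H(P,Q)
  = 1.0613 + 1.0613 - 1.0613
  = 1.0613 bits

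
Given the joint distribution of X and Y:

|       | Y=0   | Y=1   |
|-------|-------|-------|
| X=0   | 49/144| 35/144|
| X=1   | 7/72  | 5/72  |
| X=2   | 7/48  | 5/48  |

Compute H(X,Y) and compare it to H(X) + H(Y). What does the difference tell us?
Marginal P(X) (row sums):
  P(X=0) = 49/144 + 35/144 = 7/12
  P(X=1) = 7/72 + 5/72 = 1/6
  P(X=2) = 7/48 + 5/48 = 1/4
Marginal P(Y) (column sums):
  P(Y=0) = 49/144 + 7/72 + 7/48 = 7/12
  P(Y=1) = 35/144 + 5/72 + 5/48 = 5/12

H(X,Y) = -[(49/144)·log₂(49/144) + (35/144)·log₂(35/144) + (7/72)·log₂(7/72) + (5/72)·log₂(5/72) + (7/48)·log₂(7/48) + (5/48)·log₂(5/48)]
  = 0.5292 + 0.4960 + 0.3269 + 0.2672 + 0.4051 + 0.3399
  = 2.3643 bits
H(X) = -[(7/12)·log₂(7/12) + (1/6)·log₂(1/6) + (1/4)·log₂(1/4)]
  = 0.4536 + 0.4308 + 0.5000
  = 1.3844 bits
H(Y) = -[(7/12)·log₂(7/12) + (5/12)·log₂(5/12)]
  = 0.4536 + 0.5263
  = 0.9799 bits

H(X) + H(Y) = 1.3844 + 0.9799 = 2.3643 bits
Difference: H(X) + H(Y) - H(X,Y) = 2.3643 - 2.3643 = 0.0000 bits = I(X;Y)

The difference is the mutual information; it is 0 here, so X and Y are independent (the joint entropy equals the sum of the marginal entropies).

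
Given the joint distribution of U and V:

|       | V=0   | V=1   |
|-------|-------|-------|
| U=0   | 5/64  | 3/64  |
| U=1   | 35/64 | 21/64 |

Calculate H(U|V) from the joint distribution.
Marginal P(V) (column sums):
  P(V=0) = 5/64 + 35/64 = 5/8
  P(V=1) = 3/64 + 21/64 = 3/8

H(U|V) = -Σ P(U,V)·log₂ P(U|V), where P(U|V) = P(U,V) / P(V)
  (U=0,V=0): P(U|V) = (5/64)/(5/8) = 1/8;  -(5/64)·log₂(1/8) = 0.2344
  (U=0,V=1): P(U|V) = (3/64)/(3/8) = 1/8;  -(3/64)·log₂(1/8) = 0.1406
  (U=1,V=0): P(U|V) = (35/64)/(5/8) = 7/8;  -(35/64)·log₂(7/8) = 0.1054
  (U=1,V=1): P(U|V) = (21/64)/(3/8) = 7/8;  -(21/64)·log₂(7/8) = 0.0632
H(U|V) = 0.2344 + 0.1406 + 0.1054 + 0.0632
  = 0.5436 bits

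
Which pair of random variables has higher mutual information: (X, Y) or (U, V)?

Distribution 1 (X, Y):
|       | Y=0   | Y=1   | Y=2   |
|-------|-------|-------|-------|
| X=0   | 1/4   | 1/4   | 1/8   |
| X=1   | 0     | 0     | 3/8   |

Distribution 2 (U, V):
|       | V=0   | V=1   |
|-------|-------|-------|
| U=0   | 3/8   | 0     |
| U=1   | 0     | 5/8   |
Distribution 1 (X, Y):
Marginal P(X) (row sums):
  P(X=0) = 1/4 + 1/4 + 1/8 = 5/8
  P(X=1) = 0 + 0 + 3/8 = 3/8
Marginal P(Y) (column sums):
  P(Y=0) = 1/4 + 0 = 1/4
  P(Y=1) = 1/4 + 0 = 1/4
  P(Y=2) = 1/8 + 3/8 = 1/2

H(X) = -[(5/8)·log₂(5/8) + (3/8)·log₂(3/8)]
  = 0.4238 + 0.5306
  = 0.9544 bits
H(Y) = -[(1/4)·log₂(1/4) + (1/4)·log₂(1/4) + (1/2)·log₂(1/2)]
  = 0.5000 + 0.5000 + 0.5000
  = 1.5000 bits
H(X,Y) = -[(1/4)·log₂(1/4) + (1/4)·log₂(1/4) + (1/8)·log₂(1/8) + (3/8)·log₂(3/8)]
  = 0.5000 + 0.5000 + 0.3750 + 0.5306
  = 1.9056 bits

I(X;Y) = H(X) + H(Y) - H(X,Y)
  = 0.9544 + 1.5000 - 1.9056
  = 0.5488 bits

Distribution 2 (U, V):
Marginal P(U) (row sums):
  P(U=0) = 3/8 + 0 = 3/8
  P(U=1) = 0 + 5/8 = 5/8
Marginal P(V) (column sums):
  P(V=0) = 3/8 + 0 = 3/8
  P(V=1) = 0 + 5/8 = 5/8

H(U) = -[(3/8)·log₂(3/8) + (5/8)·log₂(5/8)]
  = 0.5306 + 0.4238
  = 0.9544 bits
H(V) = -[(3/8)·log₂(3/8) + (5/8)·log₂(5/8)]
  = 0.5306 + 0.4238
  = 0.9544 bits
H(U,V) = -[(3/8)·log₂(3/8) + (5/8)·log₂(5/8)]
  = 0.5306 + 0.4238
  = 0.9544 bits

I(U;V) = H(U) + H(V) - H(U,V)
  = 0.9544 + 0.9544 - 0.9544
  = 0.9544 bits

I(U;V) = 0.9544 bits > I(X;Y) = 0.5488 bits, so (U, V) has the higher mutual information (stronger dependence).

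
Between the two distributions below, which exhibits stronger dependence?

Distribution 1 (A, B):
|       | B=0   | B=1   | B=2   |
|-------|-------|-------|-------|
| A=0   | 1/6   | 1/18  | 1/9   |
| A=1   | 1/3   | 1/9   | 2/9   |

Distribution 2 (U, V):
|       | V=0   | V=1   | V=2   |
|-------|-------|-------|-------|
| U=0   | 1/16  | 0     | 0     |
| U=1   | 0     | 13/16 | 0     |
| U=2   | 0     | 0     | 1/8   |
Distribution 1 (A, B):
Marginal P(A) (row sums):
  P(A=0) = 1/6 + 1/18 + 1/9 = 1/3
  P(A=1) = 1/3 + 1/9 + 2/9 = 2/3
Marginal P(B) (column sums):
  P(B=0) = 1/6 + 1/3 = 1/2
  P(B=1) = 1/18 + 1/9 = 1/6
  P(B=2) = 1/9 + 2/9 = 1/3

H(A) = -[(1/3)·log₂(1/3) + (2/3)·log₂(2/3)]
  = 0.5283 + 0.3900
  = 0.9183 bits
H(B) = -[(1/2)·log₂(1/2) + (1/6)·log₂(1/6) + (1/3)·log₂(1/3)]
  = 0.5000 + 0.4308 + 0.5283
  = 1.4591 bits
H(A,B) = -[(1/6)·log₂(1/6) + (1/18)·log₂(1/18) + (1/9)·log₂(1/9) + (1/3)·log₂(1/3) + (1/9)·log₂(1/9) + (2/9)·log₂(2/9)]
  = 0.4308 + 0.2317 + 0.3522 + 0.5283 + 0.3522 + 0.4822
  = 2.3774 bits

I(A;B) = H(A) + H(B) - H(A,B)
  = 0.9183 + 1.4591 - 2.3774
  = 0.0000 bits

Distribution 2 (U, V):
Marginal P(U) (row sums):
  P(U=0) = 1/16 + 0 + 0 = 1/16
  P(U=1) = 0 + 13/16 + 0 = 13/16
  P(U=2) = 0 + 0 + 1/8 = 1/8
Marginal P(V) (column sums):
  P(V=0) = 1/16 + 0 + 0 = 1/16
  P(V=1) = 0 + 13/16 + 0 = 13/16
  P(V=2) = 0 + 0 + 1/8 = 1/8

H(U) = -[(1/16)·log₂(1/16) + (13/16)·log₂(13/16) + (1/8)·log₂(1/8)]
  = 0.2500 + 0.2434 + 0.3750
  = 0.8684 bits
H(V) = -[(1/16)·log₂(1/16) + (13/16)·log₂(13/16) + (1/8)·log₂(1/8)]
  = 0.2500 + 0.2434 + 0.3750
  = 0.8684 bits
H(U,V) = -[(1/16)·log₂(1/16) + (13/16)·log₂(13/16) + (1/8)·log₂(1/8)]
  = 0.2500 + 0.2434 + 0.3750
  = 0.8684 bits

I(U;V) = H(U) + H(V) - H(U,V)
  = 0.8684 + 0.8684 - 0.8684
  = 0.8684 bits

I(U;V) = 0.8684 bits > I(A;B) = 0.0000 bits, so (U, V) has the higher mutual information (stronger dependence).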